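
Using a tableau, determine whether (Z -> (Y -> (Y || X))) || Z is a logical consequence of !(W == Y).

Yes

Initial set: {!(W == Y); !((Z -> (Y -> (Y || X))) || Z)}.
!((Z -> (Y -> (Y || X))) || Z): α-rule — add !(Z -> (Y -> (Y || X))), !Z.
!(Z -> (Y -> (Y || X))): α-rule — add Z, !(Y -> (Y || X)).
× closes — contains both Z and !Z.
All 1 branch closes.
Every branch closed, so the premises entail the conclusion.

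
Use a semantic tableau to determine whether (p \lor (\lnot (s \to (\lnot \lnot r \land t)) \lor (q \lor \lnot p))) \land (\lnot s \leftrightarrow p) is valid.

Not valid

Assume the negation and expand:
Initial set: {\lnot ((p \lor (\lnot (s \to (\lnot \lnot r \land t)) \lor (q \lor \lnot p))) \land (\lnot s \leftrightarrow p))}.
\lnot ((p \lor (\lnot (s \to (\lnot \lnot r \land t)) \lor (q \lor \lnot p))) \land (\lnot s \leftrightarrow p)): β-rule — branch into \lnot (p \lor (\lnot (s \to (\lnot \lnot r \land t)) \lor (q \lor \lnot p)))  //  \lnot (\lnot s \leftrightarrow p).
  branch 1 (add \lnot (p \lor (\lnot (s \to (\lnot \lnot r \land t)) \lor (q \lor \lnot p)))):
    \lnot (p \lor (\lnot (s \to (\lnot \lnot r \land t)) \lor (q \lor \lnot p))): α-rule — add \lnot p, \lnot (\lnot (s \to (\lnot \lnot r \land t)) \lor (q \lor \lnot p)).
    \lnot (\lnot (s \to (\lnot \lnot r \land t)) \lor (q \lor \lnot p)): α-rule — add \lnot \lnot (s \to (\lnot \lnot r \land t)), \lnot (q \lor \lnot p).
    \lnot (q \lor \lnot p): α-rule — add \lnot q, \lnot \lnot p.
    × closes — contains both p and \lnot p.
  branch 2 (add \lnot (\lnot s \leftrightarrow p)):
    \lnot (\lnot s \leftrightarrow p): β-rule — branch into \lnot s, \lnot p  //  \lnot \lnot s, p.
      branch 2.1 (add \lnot s, \lnot p):
        ○ open, literals {p=false, s=false}.
      branch 2.2 (add \lnot \lnot s, p):
        ○ open, literals {p=true, s=true}.
1 branch closed, 2 open.
An open branch gives a countermodel: p=false, s=false (unmentioned atoms arbitrary); under it the original formula is false.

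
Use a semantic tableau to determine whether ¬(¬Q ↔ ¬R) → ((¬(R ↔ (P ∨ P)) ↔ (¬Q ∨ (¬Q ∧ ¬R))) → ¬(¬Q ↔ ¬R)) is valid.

Valid

Assume the negation and expand:
Initial set: {¬(¬(¬Q ↔ ¬R) → ((¬(R ↔ (P ∨ P)) ↔ (¬Q ∨ (¬Q ∧ ¬R))) → ¬(¬Q ↔ ¬R)))}.
¬(¬(¬Q ↔ ¬R) → ((¬(R ↔ (P ∨ P)) ↔ (¬Q ∨ (¬Q ∧ ¬R))) → ¬(¬Q ↔ ¬R))): α-rule — add ¬(¬Q ↔ ¬R), ¬((¬(R ↔ (P ∨ P)) ↔ (¬Q ∨ (¬Q ∧ ¬R))) → ¬(¬Q ↔ ¬R)).
¬((¬(R ↔ (P ∨ P)) ↔ (¬Q ∨ (¬Q ∧ ¬R))) → ¬(¬Q ↔ ¬R)): α-rule — add (¬(R ↔ (P ∨ P)) ↔ (¬Q ∨ (¬Q ∧ ¬R))), ¬¬(¬Q ↔ ¬R).
¬(¬Q ↔ ¬R): β-rule — branch into ¬Q, ¬¬R  //  ¬¬Q, ¬R.
  branch 1 (add ¬Q, ¬¬R):
    (¬(R ↔ (P ∨ P)) ↔ (¬Q ∨ (¬Q ∧ ¬R))): β-rule — branch into ¬(R ↔ (P ∨ P)), (¬Q ∨ (¬Q ∧ ¬R))  //  ¬¬(R ↔ (P ∨ P)), ¬(¬Q ∨ (¬Q ∧ ¬R)).
      branch 1.1 (add ¬(R ↔ (P ∨ P)), (¬Q ∨ (¬Q ∧ ¬R))):
        ¬¬(¬Q ↔ ¬R): β-rule — branch into ¬Q, ¬R  //  ¬¬Q, ¬¬R.
          branch 1.1.1 (add ¬Q, ¬R):
            × closes — contains both R and ¬R.
          branch 1.1.2 (add ¬¬Q, ¬¬R):
            × closes — contains both Q and ¬Q.
      branch 1.2 (add ¬¬(R ↔ (P ∨ P)), ¬(¬Q ∨ (¬Q ∧ ¬R))):
        ¬(¬Q ∨ (¬Q ∧ ¬R)): α-rule — add ¬¬Q, ¬(¬Q ∧ ¬R).
        × closes — contains both Q and ¬Q.
  branch 2 (add ¬¬Q, ¬R):
    (¬(R ↔ (P ∨ P)) ↔ (¬Q ∨ (¬Q ∧ ¬R))): β-rule — branch into ¬(R ↔ (P ∨ P)), (¬Q ∨ (¬Q ∧ ¬R))  //  ¬¬(R ↔ (P ∨ P)), ¬(¬Q ∨ (¬Q ∧ ¬R)).
      branch 2.1 (add ¬(R ↔ (P ∨ P)), (¬Q ∨ (¬Q ∧ ¬R))):
        ¬¬(¬Q ↔ ¬R): β-rule — branch into ¬Q, ¬R  //  ¬¬Q, ¬¬R.
          branch 2.1.1 (add ¬Q, ¬R):
            × closes — contains both Q and ¬Q.
          branch 2.1.2 (add ¬¬Q, ¬¬R):
            × closes — contains both R and ¬R.
      branch 2.2 (add ¬¬(R ↔ (P ∨ P)), ¬(¬Q ∨ (¬Q ∧ ¬R))):
        ¬(¬Q ∨ (¬Q ∧ ¬R)): α-rule — add ¬¬Q, ¬(¬Q ∧ ¬R).
        ¬¬(¬Q ↔ ¬R): β-rule — branch into ¬Q, ¬R  //  ¬¬Q, ¬¬R.
          branch 2.2.1 (add ¬Q, ¬R):
            × closes — contains both Q and ¬Q.
          branch 2.2.2 (add ¬¬Q, ¬¬R):
            × closes — contains both R and ¬R.
All 7 branches close.
Every branch closed, so the negation is unsatisfiable and the formula is valid.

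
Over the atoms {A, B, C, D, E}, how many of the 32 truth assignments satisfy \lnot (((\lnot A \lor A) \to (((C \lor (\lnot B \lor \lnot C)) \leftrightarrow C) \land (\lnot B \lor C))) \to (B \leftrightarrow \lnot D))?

Initial set: {\lnot (((\lnot A \lor A) \to (((C \lor (\lnot B \lor \lnot C)) \leftrightarrow C) \land (\lnot B \lor C))) \to (B \leftrightarrow \lnot D))}.
\lnot (((\lnot A \lor A) \to (((C \lor (\lnot B \lor \lnot C)) \leftrightarrow C) \land (\lnot B \lor C))) \to (B \leftrightarrow \lnot D)): α-rule — add ((\lnot A \lor A) \to (((C \lor (\lnot B \lor \lnot C)) \leftrightarrow C) \land (\lnot B \lor C))), \lnot (B \leftrightarrow \lnot D).
((\lnot A \lor A) \to (((C \lor (\lnot B \lor \lnot C)) \leftrightarrow C) \land (\lnot B \lor C))): β-rule — branch into \lnot (\lnot A \lor A)  //  (((C \lor (\lnot B \lor \lnot C)) \leftrightarrow C) \land (\lnot B \lor C)).
  branch 1 (add \lnot (\lnot A \lor A)):
    \lnot (\lnot A \lor A): α-rule — add \lnot \lnot A, \lnot A.
    × closes — contains both A and \lnot A.
  branch 2 (add (((C \lor (\lnot B \lor \lnot C)) \leftrightarrow C) \land (\lnot B \lor C))):
    (((C \lor (\lnot B \lor \lnot C)) \leftrightarrow C) \land (\lnot B \lor C)): α-rule — add ((C \lor (\lnot B \lor \lnot C)) \leftrightarrow C), (\lnot B \lor C).
    \lnot (B \leftrightarrow \lnot D): β-rule — branch into B, \lnot \lnot D  //  \lnot B, \lnot D.
      branch 2.1 (add B, \lnot \lnot D):
        ((C \lor (\lnot B \lor \lnot C)) \leftrightarrow C): β-rule — branch into (C \lor (\lnot B \lor \lnot C)), C  //  \lnot (C \lor (\lnot B \lor \lnot C)), \lnot C.
          branch 2.1.1 (add (C \lor (\lnot B \lor \lnot C)), C):
            (\lnot B \lor C): β-rule — branch into \lnot B  //  C.
              branch 2.1.1.1 (add \lnot B):
                × closes — contains both B and \lnot B.
              branch 2.1.1.2 (add C):
                (C \lor (\lnot B \lor \lnot C)): β-rule — branch into C  //  (\lnot B \lor \lnot C).
                  branch 2.1.1.2.1 (add C):
                    ○ open, literals {B=1, C=1, D=1}.
                  branch 2.1.1.2.2 (add (\lnot B \lor \lnot C)):
                    (\lnot B \lor \lnot C): β-rule — branch into \lnot B  //  \lnot C.
                      branch 2.1.1.2.2.1 (add \lnot B):
                        × closes — contains both B and \lnot B.
                      branch 2.1.1.2.2.2 (add \lnot C):
                        × closes — contains both C and \lnot C.
          branch 2.1.2 (add \lnot (C \lor (\lnot B \lor \lnot C)), \lnot C):
            \lnot (C \lor (\lnot B \lor \lnot C)): α-rule — add \lnot C, \lnot (\lnot B \lor \lnot C).
            \lnot (\lnot B \lor \lnot C): α-rule — add \lnot \lnot B, \lnot \lnot C.
            × closes — contains both C and \lnot C.
      branch 2.2 (add \lnot B, \lnot D):
        ((C \lor (\lnot B \lor \lnot C)) \leftrightarrow C): β-rule — branch into (C \lor (\lnot B \lor \lnot C)), C  //  \lnot (C \lor (\lnot B \lor \lnot C)), \lnot C.
          branch 2.2.1 (add (C \lor (\lnot B \lor \lnot C)), C):
            (\lnot B \lor C): β-rule — branch into \lnot B  //  C.
              branch 2.2.1.1 (add \lnot B):
                (C \lor (\lnot B \lor \lnot C)): β-rule — branch into C  //  (\lnot B \lor \lnot C).
                  branch 2.2.1.1.1 (add C):
                    ○ open, literals {B=0, C=1, D=0}.
                  branch 2.2.1.1.2 (add (\lnot B \lor \lnot C)):
                    (\lnot B \lor \lnot C): β-rule — branch into \lnot B  //  \lnot C.
                      branch 2.2.1.1.2.1 (add \lnot B):
                        ○ open, literals {B=0, C=1, D=0}.
                      branch 2.2.1.1.2.2 (add \lnot C):
                        × closes — contains both C and \lnot C.
              branch 2.2.1.2 (add C):
                (C \lor (\lnot B \lor \lnot C)): β-rule — branch into C  //  (\lnot B \lor \lnot C).
                  branch 2.2.1.2.1 (add C):
                    ○ open, literals {B=0, C=1, D=0}.
                  branch 2.2.1.2.2 (add (\lnot B \lor \lnot C)):
                    (\lnot B \lor \lnot C): β-rule — branch into \lnot B  //  \lnot C.
                      branch 2.2.1.2.2.1 (add \lnot B):
                        ○ open, literals {B=0, C=1, D=0}.
                      branch 2.2.1.2.2.2 (add \lnot C):
                        × closes — contains both C and \lnot C.
          branch 2.2.2 (add \lnot (C \lor (\lnot B \lor \lnot C)), \lnot C):
            \lnot (C \lor (\lnot B \lor \lnot C)): α-rule — add \lnot C, \lnot (\lnot B \lor \lnot C).
            \lnot (\lnot B \lor \lnot C): α-rule — add \lnot \lnot B, \lnot \lnot C.
            × closes — contains both B and \lnot B.
8 branches closed, 5 open.
Each open branch fixes some atoms; the unmentioned ones are free. Counting distinct full assignments: branch {B=1, C=1, D=1} (A, E) contributes 4 new; branch {B=0, C=1, D=0} (A, E) contributes 4 new; branch {B=0, C=1, D=0} (A, E) contributes 0 new; branch {B=0, C=1, D=0} (A, E) contributes 0 new; branch {B=0, C=1, D=0} (A, E) contributes 0 new. Total: 8.

8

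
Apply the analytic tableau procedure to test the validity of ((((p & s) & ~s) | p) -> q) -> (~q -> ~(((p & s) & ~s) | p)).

Assume the negation and expand:
Initial set: {~(((((p & s) & ~s) | p) -> q) -> (~q -> ~(((p & s) & ~s) | p)))}.
~(((((p & s) & ~s) | p) -> q) -> (~q -> ~(((p & s) & ~s) | p))): α-rule — add ((((p & s) & ~s) | p) -> q), ~(~q -> ~(((p & s) & ~s) | p)).
~(~q -> ~(((p & s) & ~s) | p)): α-rule — add ~q, ~~(((p & s) & ~s) | p).
((((p & s) & ~s) | p) -> q): β-rule — branch into ~(((p & s) & ~s) | p)  //  q.
  branch 1 (add ~(((p & s) & ~s) | p)):
    ~(((p & s) & ~s) | p): α-rule — add ~((p & s) & ~s), ~p.
    ~~(((p & s) & ~s) | p): β-rule — branch into ((p & s) & ~s)  //  p.
      branch 1.1 (add ((p & s) & ~s)):
        ((p & s) & ~s): α-rule — add (p & s), ~s.
        (p & s): α-rule — add p, s.
        × closes — contains both p and ~p.
      branch 1.2 (add p):
        × closes — contains both p and ~p.
  branch 2 (add q):
    × closes — contains both q and ~q.
All 3 branches close.
Every branch closed, so the negation is unsatisfiable and the formula is valid.

Valid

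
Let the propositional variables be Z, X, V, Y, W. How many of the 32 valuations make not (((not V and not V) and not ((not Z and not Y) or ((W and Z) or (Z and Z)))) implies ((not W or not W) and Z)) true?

Initial set: {not (((not V and not V) and not ((not Z and not Y) or ((W and Z) or (Z and Z)))) implies ((not W or not W) and Z))}.
not (((not V and not V) and not ((not Z and not Y) or ((W and Z) or (Z and Z)))) implies ((not W or not W) and Z)): α-rule — add ((not V and not V) and not ((not Z and not Y) or ((W and Z) or (Z and Z)))), not ((not W or not W) and Z).
((not V and not V) and not ((not Z and not Y) or ((W and Z) or (Z and Z)))): α-rule — add (not V and not V), not ((not Z and not Y) or ((W and Z) or (Z and Z))).
(not V and not V): α-rule — add not V, not V.
not ((not Z and not Y) or ((W and Z) or (Z and Z))): α-rule — add not (not Z and not Y), not ((W and Z) or (Z and Z)).
not ((W and Z) or (Z and Z)): α-rule — add not (W and Z), not (Z and Z).
not ((not W or not W) and Z): β-rule — branch into not (not W or not W)  //  not Z.
  branch 1 (add not (not W or not W)):
    not (not W or not W): α-rule — add not not W, not not W.
    not (not Z and not Y): β-rule — branch into not not Z  //  not not Y.
      branch 1.1 (add not not Z):
        not (W and Z): β-rule — branch into not W  //  not Z.
          branch 1.1.1 (add not W):
            × closes — contains both W and not W.
          branch 1.1.2 (add not Z):
            × closes — contains both Z and not Z.
      branch 1.2 (add not not Y):
        not (W and Z): β-rule — branch into not W  //  not Z.
          branch 1.2.1 (add not W):
            × closes — contains both W and not W.
          branch 1.2.2 (add not Z):
            not (Z and Z): β-rule — branch into not Z  //  not Z.
              branch 1.2.2.1 (add not Z):
                ○ open, literals {V=0, W=1, Y=1, Z=0}.
              branch 1.2.2.2 (add not Z):
                ○ open, literals {V=0, W=1, Y=1, Z=0}.
  branch 2 (add not Z):
    not (not Z and not Y): β-rule — branch into not not Z  //  not not Y.
      branch 2.1 (add not not Z):
        × closes — contains both Z and not Z.
      branch 2.2 (add not not Y):
        not (W and Z): β-rule — branch into not W  //  not Z.
          branch 2.2.1 (add not W):
            not (Z and Z): β-rule — branch into not Z  //  not Z.
              branch 2.2.1.1 (add not Z):
                ○ open, literals {V=0, W=0, Y=1, Z=0}.
              branch 2.2.1.2 (add not Z):
                ○ open, literals {V=0, W=0, Y=1, Z=0}.
          branch 2.2.2 (add not Z):
            not (Z and Z): β-rule — branch into not Z  //  not Z.
              branch 2.2.2.1 (add not Z):
                ○ open, literals {V=0, Y=1, Z=0}.
              branch 2.2.2.2 (add not Z):
                ○ open, literals {V=0, Y=1, Z=0}.
4 branches closed, 6 open.
Each open branch fixes some atoms; the unmentioned ones are free. Counting distinct full assignments: branch {V=0, W=1, Y=1, Z=0} (X) contributes 2 new; branch {V=0, W=1, Y=1, Z=0} (X) contributes 0 new; branch {V=0, W=0, Y=1, Z=0} (X) contributes 2 new; branch {V=0, W=0, Y=1, Z=0} (X) contributes 0 new; branch {V=0, Y=1, Z=0} (X, W) contributes 0 new; branch {V=0, Y=1, Z=0} (X, W) contributes 0 new. Total: 4.

4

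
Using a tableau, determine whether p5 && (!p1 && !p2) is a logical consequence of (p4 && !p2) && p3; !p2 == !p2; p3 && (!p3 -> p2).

No

Initial set: {((p4 && !p2) && p3); (!p2 == !p2); (p3 && (!p3 -> p2)); !(p5 && (!p1 && !p2))}.
((p4 && !p2) && p3): α-rule — add (p4 && !p2), p3.
(p3 && (!p3 -> p2)): α-rule — add p3, (!p3 -> p2).
(p4 && !p2): α-rule — add p4, !p2.
(!p2 == !p2): β-rule — branch into !p2, !p2  //  !!p2, !!p2.
  branch 1 (add !p2, !p2):
    !(p5 && (!p1 && !p2)): β-rule — branch into !p5  //  !(!p1 && !p2).
      branch 1.1 (add !p5):
        (!p3 -> p2): β-rule — branch into !!p3  //  p2.
          branch 1.1.1 (add !!p3):
            ○ open, literals {p2=false, p3=true, p4=true, p5=false}.
          branch 1.1.2 (add p2):
            × closes — contains both p2 and !p2.
      branch 1.2 (add !(!p1 && !p2)):
        (!p3 -> p2): β-rule — branch into !!p3  //  p2.
          branch 1.2.1 (add !!p3):
            !(!p1 && !p2): β-rule — branch into !!p1  //  !!p2.
              branch 1.2.1.1 (add !!p1):
                ○ open, literals {p1=true, p2=false, p3=true, p4=true}.
              branch 1.2.1.2 (add !!p2):
                × closes — contains both p2 and !p2.
          branch 1.2.2 (add p2):
            × closes — contains both p2 and !p2.
  branch 2 (add !!p2, !!p2):
    × closes — contains both p2 and !p2.
4 branches closed, 2 open.
An open branch gives a countermodel: p2=false, p3=true, p4=true, p5=false (unmentioned atoms arbitrary); the premises hold there but the conclusion fails.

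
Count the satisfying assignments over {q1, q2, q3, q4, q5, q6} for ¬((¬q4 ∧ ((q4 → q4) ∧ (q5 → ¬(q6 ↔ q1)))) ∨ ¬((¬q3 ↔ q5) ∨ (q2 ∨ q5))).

Initial set: {¬((¬q4 ∧ ((q4 → q4) ∧ (q5 → ¬(q6 ↔ q1)))) ∨ ¬((¬q3 ↔ q5) ∨ (q2 ∨ q5)))}.
¬((¬q4 ∧ ((q4 → q4) ∧ (q5 → ¬(q6 ↔ q1)))) ∨ ¬((¬q3 ↔ q5) ∨ (q2 ∨ q5))): α-rule — add ¬(¬q4 ∧ ((q4 → q4) ∧ (q5 → ¬(q6 ↔ q1)))), ¬¬((¬q3 ↔ q5) ∨ (q2 ∨ q5)).
¬(¬q4 ∧ ((q4 → q4) ∧ (q5 → ¬(q6 ↔ q1)))): β-rule — branch into ¬¬q4  //  ¬((q4 → q4) ∧ (q5 → ¬(q6 ↔ q1))).
  branch 1 (add ¬¬q4):
    ¬¬((¬q3 ↔ q5) ∨ (q2 ∨ q5)): β-rule — branch into (¬q3 ↔ q5)  //  (q2 ∨ q5).
      branch 1.1 (add (¬q3 ↔ q5)):
        (¬q3 ↔ q5): β-rule — branch into ¬q3, q5  //  ¬¬q3, ¬q5.
          branch 1.1.1 (add ¬q3, q5):
            ○ open, literals {q3=0, q4=1, q5=1}.
          branch 1.1.2 (add ¬¬q3, ¬q5):
            ○ open, literals {q3=1, q4=1, q5=0}.
      branch 1.2 (add (q2 ∨ q5)):
        (q2 ∨ q5): β-rule — branch into q2  //  q5.
          branch 1.2.1 (add q2):
            ○ open, literals {q2=1, q4=1}.
          branch 1.2.2 (add q5):
            ○ open, literals {q4=1, q5=1}.
  branch 2 (add ¬((q4 → q4) ∧ (q5 → ¬(q6 ↔ q1)))):
    ¬¬((¬q3 ↔ q5) ∨ (q2 ∨ q5)): β-rule — branch into (¬q3 ↔ q5)  //  (q2 ∨ q5).
      branch 2.1 (add (¬q3 ↔ q5)):
        ¬((q4 → q4) ∧ (q5 → ¬(q6 ↔ q1))): β-rule — branch into ¬(q4 → q4)  //  ¬(q5 → ¬(q6 ↔ q1)).
          branch 2.1.1 (add ¬(q4 → q4)):
            ¬(q4 → q4): α-rule — add q4, ¬q4.
            × closes — contains both q4 and ¬q4.
          branch 2.1.2 (add ¬(q5 → ¬(q6 ↔ q1))):
            ¬(q5 → ¬(q6 ↔ q1)): α-rule — add q5, ¬¬(q6 ↔ q1).
            (¬q3 ↔ q5): β-rule — branch into ¬q3, q5  //  ¬¬q3, ¬q5.
              branch 2.1.2.1 (add ¬q3, q5):
                ¬¬(q6 ↔ q1): β-rule — branch into q6, q1  //  ¬q6, ¬q1.
                  branch 2.1.2.1.1 (add q6, q1):
                    ○ open, literals {q1=1, q3=0, q5=1, q6=1}.
                  branch 2.1.2.1.2 (add ¬q6, ¬q1):
                    ○ open, literals {q1=0, q3=0, q5=1, q6=0}.
              branch 2.1.2.2 (add ¬¬q3, ¬q5):
                × closes — contains both q5 and ¬q5.
      branch 2.2 (add (q2 ∨ q5)):
        ¬((q4 → q4) ∧ (q5 → ¬(q6 ↔ q1))): β-rule — branch into ¬(q4 → q4)  //  ¬(q5 → ¬(q6 ↔ q1)).
          branch 2.2.1 (add ¬(q4 → q4)):
            ¬(q4 → q4): α-rule — add q4, ¬q4.
            × closes — contains both q4 and ¬q4.
          branch 2.2.2 (add ¬(q5 → ¬(q6 ↔ q1))):
            ¬(q5 → ¬(q6 ↔ q1)): α-rule — add q5, ¬¬(q6 ↔ q1).
            (q2 ∨ q5): β-rule — branch into q2  //  q5.
              branch 2.2.2.1 (add q2):
                ¬¬(q6 ↔ q1): β-rule — branch into q6, q1  //  ¬q6, ¬q1.
                  branch 2.2.2.1.1 (add q6, q1):
                    ○ open, literals {q1=1, q2=1, q5=1, q6=1}.
                  branch 2.2.2.1.2 (add ¬q6, ¬q1):
                    ○ open, literals {q1=0, q2=1, q5=1, q6=0}.
              branch 2.2.2.2 (add q5):
                ¬¬(q6 ↔ q1): β-rule — branch into q6, q1  //  ¬q6, ¬q1.
                  branch 2.2.2.2.1 (add q6, q1):
                    ○ open, literals {q1=1, q5=1, q6=1}.
                  branch 2.2.2.2.2 (add ¬q6, ¬q1):
                    ○ open, literals {q1=0, q5=1, q6=0}.
3 branches closed, 10 open.
Each open branch fixes some atoms; the unmentioned ones are free. Counting distinct full assignments: branch {q3=0, q4=1, q5=1} (q1, q2, q6) contributes 8 new; branch {q3=1, q4=1, q5=0} (q1, q2, q6) contributes 8 new; branch {q2=1, q4=1} (q1, q3, q5, q6) contributes 8 new; branch {q4=1, q5=1} (q1, q2, q3, q6) contributes 4 new; branch {q1=1, q3=0, q5=1, q6=1} (q2, q4) contributes 2 new; branch {q1=0, q3=0, q5=1, q6=0} (q2, q4) contributes 2 new; branch {q1=1, q2=1, q5=1, q6=1} (q3, q4) contributes 1 new; branch {q1=0, q2=1, q5=1, q6=0} (q3, q4) contributes 1 new; branch {q1=1, q5=1, q6=1} (q2, q3, q4) contributes 1 new; branch {q1=0, q5=1, q6=0} (q2, q3, q4) contributes 1 new. Total: 36.

36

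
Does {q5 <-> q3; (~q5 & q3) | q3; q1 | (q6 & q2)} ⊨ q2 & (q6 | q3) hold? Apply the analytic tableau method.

No

Initial set: {(q5 <-> q3); ((~q5 & q3) | q3); (q1 | (q6 & q2)); ~(q2 & (q6 | q3))}.
(q5 <-> q3): β-rule — branch into q5, q3  //  ~q5, ~q3.
  branch 1 (add q5, q3):
    ((~q5 & q3) | q3): β-rule — branch into (~q5 & q3)  //  q3.
      branch 1.1 (add (~q5 & q3)):
        (~q5 & q3): α-rule — add ~q5, q3.
        × closes — contains both q5 and ~q5.
      branch 1.2 (add q3):
        (q1 | (q6 & q2)): β-rule — branch into q1  //  (q6 & q2).
          branch 1.2.1 (add q1):
            ~(q2 & (q6 | q3)): β-rule — branch into ~q2  //  ~(q6 | q3).
              branch 1.2.1.1 (add ~q2):
                ○ open, literals {q1=true, q2=false, q3=true, q5=true}.
              branch 1.2.1.2 (add ~(q6 | q3)):
                ~(q6 | q3): α-rule — add ~q6, ~q3.
                × closes — contains both q3 and ~q3.
          branch 1.2.2 (add (q6 & q2)):
            (q6 & q2): α-rule — add q6, q2.
            ~(q2 & (q6 | q3)): β-rule — branch into ~q2  //  ~(q6 | q3).
              branch 1.2.2.1 (add ~q2):
                × closes — contains both q2 and ~q2.
              branch 1.2.2.2 (add ~(q6 | q3)):
                ~(q6 | q3): α-rule — add ~q6, ~q3.
                × closes — contains both q6 and ~q6.
  branch 2 (add ~q5, ~q3):
    ((~q5 & q3) | q3): β-rule — branch into (~q5 & q3)  //  q3.
      branch 2.1 (add (~q5 & q3)):
        (~q5 & q3): α-rule — add ~q5, q3.
        × closes — contains both q3 and ~q3.
      branch 2.2 (add q3):
        × closes — contains both q3 and ~q3.
6 branches closed, 1 open.
An open branch gives a countermodel: q1=true, q2=false, q3=true, q5=true (unmentioned atoms arbitrary); the premises hold there but the conclusion fails.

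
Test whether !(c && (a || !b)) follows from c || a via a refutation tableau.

No

Initial set: {(c || a); !!(c && (a || !b))}.
!!(c && (a || !b)): α-rule — add c, (a || !b).
(c || a): β-rule — branch into c  //  a.
  branch 1 (add c):
    (a || !b): β-rule — branch into a  //  !b.
      branch 1.1 (add a):
        ○ open, literals {a=1, c=1}.
      branch 1.2 (add !b):
        ○ open, literals {b=0, c=1}.
  branch 2 (add a):
    (a || !b): β-rule — branch into a  //  !b.
      branch 2.1 (add a):
        ○ open, literals {a=1, c=1}.
      branch 2.2 (add !b):
        ○ open, literals {a=1, b=0, c=1}.
0 branches closed, 4 open.
An open branch gives a countermodel: a=1, c=1 (unmentioned atoms arbitrary); the premises hold there but the conclusion fails.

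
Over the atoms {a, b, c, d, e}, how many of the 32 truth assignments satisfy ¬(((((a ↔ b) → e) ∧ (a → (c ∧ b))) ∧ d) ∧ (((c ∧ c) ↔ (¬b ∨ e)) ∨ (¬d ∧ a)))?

28

Initial set: {¬(((((a ↔ b) → e) ∧ (a → (c ∧ b))) ∧ d) ∧ (((c ∧ c) ↔ (¬b ∨ e)) ∨ (¬d ∧ a)))}.
¬(((((a ↔ b) → e) ∧ (a → (c ∧ b))) ∧ d) ∧ (((c ∧ c) ↔ (¬b ∨ e)) ∨ (¬d ∧ a))): β-rule — branch into ¬((((a ↔ b) → e) ∧ (a → (c ∧ b))) ∧ d)  //  ¬(((c ∧ c) ↔ (¬b ∨ e)) ∨ (¬d ∧ a)).
  branch 1 (add ¬((((a ↔ b) → e) ∧ (a → (c ∧ b))) ∧ d)):
    ¬((((a ↔ b) → e) ∧ (a → (c ∧ b))) ∧ d): β-rule — branch into ¬(((a ↔ b) → e) ∧ (a → (c ∧ b)))  //  ¬d.
      branch 1.1 (add ¬(((a ↔ b) → e) ∧ (a → (c ∧ b)))):
        ¬(((a ↔ b) → e) ∧ (a → (c ∧ b))): β-rule — branch into ¬((a ↔ b) → e)  //  ¬(a → (c ∧ b)).
          branch 1.1.1 (add ¬((a ↔ b) → e)):
            ¬((a ↔ b) → e): α-rule — add (a ↔ b), ¬e.
            (a ↔ b): β-rule — branch into a, b  //  ¬a, ¬b.
              branch 1.1.1.1 (add a, b):
                ○ open, literals {a=1, b=1, e=0}.
              branch 1.1.1.2 (add ¬a, ¬b):
                ○ open, literals {a=0, b=0, e=0}.
          branch 1.1.2 (add ¬(a → (c ∧ b))):
            ¬(a → (c ∧ b)): α-rule — add a, ¬(c ∧ b).
            ¬(c ∧ b): β-rule — branch into ¬c  //  ¬b.
              branch 1.1.2.1 (add ¬c):
                ○ open, literals {a=1, c=0}.
              branch 1.1.2.2 (add ¬b):
                ○ open, literals {a=1, b=0}.
      branch 1.2 (add ¬d):
        ○ open, literals {d=0}.
  branch 2 (add ¬(((c ∧ c) ↔ (¬b ∨ e)) ∨ (¬d ∧ a))):
    ¬(((c ∧ c) ↔ (¬b ∨ e)) ∨ (¬d ∧ a)): α-rule — add ¬((c ∧ c) ↔ (¬b ∨ e)), ¬(¬d ∧ a).
    ¬((c ∧ c) ↔ (¬b ∨ e)): β-rule — branch into (c ∧ c), ¬(¬b ∨ e)  //  ¬(c ∧ c), (¬b ∨ e).
      branch 2.1 (add (c ∧ c), ¬(¬b ∨ e)):
        (c ∧ c): α-rule — add c, c.
        ¬(¬b ∨ e): α-rule — add ¬¬b, ¬e.
        ¬(¬d ∧ a): β-rule — branch into ¬¬d  //  ¬a.
          branch 2.1.1 (add ¬¬d):
            ○ open, literals {b=1, c=1, d=1, e=0}.
          branch 2.1.2 (add ¬a):
            ○ open, literals {a=0, b=1, c=1, e=0}.
      branch 2.2 (add ¬(c ∧ c), (¬b ∨ e)):
        ¬(¬d ∧ a): β-rule — branch into ¬¬d  //  ¬a.
          branch 2.2.1 (add ¬¬d):
            ¬(c ∧ c): β-rule — branch into ¬c  //  ¬c.
              branch 2.2.1.1 (add ¬c):
                (¬b ∨ e): β-rule — branch into ¬b  //  e.
                  branch 2.2.1.1.1 (add ¬b):
                    ○ open, literals {b=0, c=0, d=1}.
                  branch 2.2.1.1.2 (add e):
                    ○ open, literals {c=0, d=1, e=1}.
              branch 2.2.1.2 (add ¬c):
                (¬b ∨ e): β-rule — branch into ¬b  //  e.
                  branch 2.2.1.2.1 (add ¬b):
                    ○ open, literals {b=0, c=0, d=1}.
                  branch 2.2.1.2.2 (add e):
                    ○ open, literals {c=0, d=1, e=1}.
          branch 2.2.2 (add ¬a):
            ¬(c ∧ c): β-rule — branch into ¬c  //  ¬c.
              branch 2.2.2.1 (add ¬c):
                (¬b ∨ e): β-rule — branch into ¬b  //  e.
                  branch 2.2.2.1.1 (add ¬b):
                    ○ open, literals {a=0, b=0, c=0}.
                  branch 2.2.2.1.2 (add e):
                    ○ open, literals {a=0, c=0, e=1}.
              branch 2.2.2.2 (add ¬c):
                (¬b ∨ e): β-rule — branch into ¬b  //  e.
                  branch 2.2.2.2.1 (add ¬b):
                    ○ open, literals {a=0, b=0, c=0}.
                  branch 2.2.2.2.2 (add e):
                    ○ open, literals {a=0, c=0, e=1}.
0 branches closed, 15 open.
Each open branch fixes some atoms; the unmentioned ones are free. Counting distinct full assignments: branch {a=1, b=1, e=0} (c, d) contributes 4 new; branch {a=0, b=0, e=0} (c, d) contributes 4 new; branch {a=1, c=0} (b, d, e) contributes 6 new; branch {a=1, b=0} (c, d, e) contributes 4 new; branch {d=0} (a, b, c, e) contributes 7 new; branch {b=1, c=1, d=1, e=0} (a) contributes 1 new; branch {a=0, b=1, c=1, e=0} (d) contributes 0 new; branch {b=0, c=0, d=1} (a, e) contributes 1 new; branch {c=0, d=1, e=1} (a, b) contributes 1 new; branch {b=0, c=0, d=1} (a, e) contributes 0 new; branch {c=0, d=1, e=1} (a, b) contributes 0 new; branch {a=0, b=0, c=0} (d, e) contributes 0 new; branch {a=0, c=0, e=1} (b, d) contributes 0 new; branch {a=0, b=0, c=0} (d, e) contributes 0 new; branch {a=0, c=0, e=1} (b, d) contributes 0 new. Total: 28.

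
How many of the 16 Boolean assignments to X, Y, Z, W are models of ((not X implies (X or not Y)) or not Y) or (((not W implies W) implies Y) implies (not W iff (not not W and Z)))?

13

Initial set: {T (((not X implies (X or not Y)) or not Y) or (((not W implies W) implies Y) implies (not W iff (not not W and Z))))}.
T (((not X implies (X or not Y)) or not Y) or (((not W implies W) implies Y) implies (not W iff (not not W and Z)))): β-rule — branch into T ((not X implies (X or not Y)) or not Y)  //  T (((not W implies W) implies Y) implies (not W iff (not not W and Z))).
  branch 1 (add T ((not X implies (X or not Y)) or not Y)):
    T ((not X implies (X or not Y)) or not Y): β-rule — branch into T (not X implies (X or not Y))  //  T not Y.
      branch 1.1 (add T (not X implies (X or not Y))):
        T (not X implies (X or not Y)): β-rule — branch into F not X  //  T (X or not Y).
          branch 1.1.1 (add F not X):
            ○ open, literals {X=true}.
          branch 1.1.2 (add T (X or not Y)):
            T (X or not Y): β-rule — branch into T X  //  T not Y.
              branch 1.1.2.1 (add T X):
                ○ open, literals {X=true}.
              branch 1.1.2.2 (add T not Y):
                ○ open, literals {Y=false}.
      branch 1.2 (add T not Y):
        ○ open, literals {Y=false}.
  branch 2 (add T (((not W implies W) implies Y) implies (not W iff (not not W and Z)))):
    T (((not W implies W) implies Y) implies (not W iff (not not W and Z))): β-rule — branch into F ((not W implies W) implies Y)  //  T (not W iff (not not W and Z)).
      branch 2.1 (add F ((not W implies W) implies Y)):
        F ((not W implies W) implies Y): α-rule — add T (not W implies W), F Y.
        T (not W implies W): β-rule — branch into F not W  //  T W.
          branch 2.1.1 (add F not W):
            ○ open, literals {W=true, Y=false}.
          branch 2.1.2 (add T W):
            ○ open, literals {W=true, Y=false}.
      branch 2.2 (add T (not W iff (not not W and Z))):
        T (not W iff (not not W and Z)): β-rule — branch into T not W, T (not not W and Z)  //  F not W, F (not not W and Z).
          branch 2.2.1 (add T not W, T (not not W and Z)):
            T (not not W and Z): α-rule — add T not not W, T Z.
            T not not W: drop double negation, giving T W.
            × closes — contains both W and not W.
          branch 2.2.2 (add F not W, F (not not W and Z)):
            F (not not W and Z): β-rule — branch into F not not W  //  F Z.
              branch 2.2.2.1 (add F not not W):
                F not not W: drop double negation, giving F W.
                × closes — contains both W and not W.
              branch 2.2.2.2 (add F Z):
                ○ open, literals {W=true, Z=false}.
2 branches closed, 7 open.
Each open branch fixes some atoms; the unmentioned ones are free. Counting distinct full assignments: branch {X=true} (Y, Z, W) contributes 8 new; branch {X=true} (Y, Z, W) contributes 0 new; branch {Y=false} (X, Z, W) contributes 4 new; branch {Y=false} (X, Z, W) contributes 0 new; branch {W=true, Y=false} (X, Z) contributes 0 new; branch {W=true, Y=false} (X, Z) contributes 0 new; branch {W=true, Z=false} (X, Y) contributes 1 new. Total: 13.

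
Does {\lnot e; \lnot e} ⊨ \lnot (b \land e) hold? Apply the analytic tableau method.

Yes

Initial set: {\lnot e; \lnot e; \lnot \lnot (b \land e)}.
\lnot \lnot (b \land e): α-rule — add b, e.
× closes — contains both e and \lnot e.
All 1 branch closes.
Every branch closed, so the premises entail the conclusion.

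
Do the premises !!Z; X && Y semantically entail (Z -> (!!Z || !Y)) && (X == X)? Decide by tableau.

Yes

Initial set: {!!Z; (X && Y); !((Z -> (!!Z || !Y)) && (X == X))}.
!!Z: drop double negation, giving Z.
(X && Y): α-rule — add X, Y.
!((Z -> (!!Z || !Y)) && (X == X)): β-rule — branch into !(Z -> (!!Z || !Y))  //  !(X == X).
  branch 1 (add !(Z -> (!!Z || !Y))):
    !(Z -> (!!Z || !Y)): α-rule — add Z, !(!!Z || !Y).
    !(!!Z || !Y): α-rule — add !!!Z, !!Y.
    !!!Z: drop double negation, giving !Z.
    × closes — contains both Z and !Z.
  branch 2 (add !(X == X)):
    !(X == X): β-rule — branch into X, !X  //  !X, X.
      branch 2.1 (add X, !X):
        × closes — contains both X and !X.
      branch 2.2 (add !X, X):
        × closes — contains both X and !X.
All 3 branches close.
Every branch closed, so the premises entail the conclusion.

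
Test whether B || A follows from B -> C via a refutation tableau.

Initial set: {(B -> C); !(B || A)}.
!(B || A): α-rule — add !B, !A.
(B -> C): β-rule — branch into !B  //  C.
  branch 1 (add !B):
    ○ open, literals {A=F, B=F}.
  branch 2 (add C):
    ○ open, literals {A=F, B=F, C=T}.
0 branches closed, 2 open.
An open branch gives a countermodel: A=F, B=F (unmentioned atoms arbitrary); the premises hold there but the conclusion fails.

No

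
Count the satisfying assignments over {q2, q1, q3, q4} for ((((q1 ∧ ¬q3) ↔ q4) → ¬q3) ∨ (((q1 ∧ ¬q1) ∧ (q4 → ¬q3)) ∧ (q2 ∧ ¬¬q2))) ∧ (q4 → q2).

8

Initial set: {(((((q1 ∧ ¬q3) ↔ q4) → ¬q3) ∨ (((q1 ∧ ¬q1) ∧ (q4 → ¬q3)) ∧ (q2 ∧ ¬¬q2))) ∧ (q4 → q2))}.
(((((q1 ∧ ¬q3) ↔ q4) → ¬q3) ∨ (((q1 ∧ ¬q1) ∧ (q4 → ¬q3)) ∧ (q2 ∧ ¬¬q2))) ∧ (q4 → q2)): α-rule — add ((((q1 ∧ ¬q3) ↔ q4) → ¬q3) ∨ (((q1 ∧ ¬q1) ∧ (q4 → ¬q3)) ∧ (q2 ∧ ¬¬q2))), (q4 → q2).
((((q1 ∧ ¬q3) ↔ q4) → ¬q3) ∨ (((q1 ∧ ¬q1) ∧ (q4 → ¬q3)) ∧ (q2 ∧ ¬¬q2))): β-rule — branch into (((q1 ∧ ¬q3) ↔ q4) → ¬q3)  //  (((q1 ∧ ¬q1) ∧ (q4 → ¬q3)) ∧ (q2 ∧ ¬¬q2)).
  branch 1 (add (((q1 ∧ ¬q3) ↔ q4) → ¬q3)):
    (q4 → q2): β-rule — branch into ¬q4  //  q2.
      branch 1.1 (add ¬q4):
        (((q1 ∧ ¬q3) ↔ q4) → ¬q3): β-rule — branch into ¬((q1 ∧ ¬q3) ↔ q4)  //  ¬q3.
          branch 1.1.1 (add ¬((q1 ∧ ¬q3) ↔ q4)):
            ¬((q1 ∧ ¬q3) ↔ q4): β-rule — branch into (q1 ∧ ¬q3), ¬q4  //  ¬(q1 ∧ ¬q3), q4.
              branch 1.1.1.1 (add (q1 ∧ ¬q3), ¬q4):
                (q1 ∧ ¬q3): α-rule — add q1, ¬q3.
                ○ open, literals {q1=true, q3=false, q4=false}.
              branch 1.1.1.2 (add ¬(q1 ∧ ¬q3), q4):
                × closes — contains both q4 and ¬q4.
          branch 1.1.2 (add ¬q3):
            ○ open, literals {q3=false, q4=false}.
      branch 1.2 (add q2):
        (((q1 ∧ ¬q3) ↔ q4) → ¬q3): β-rule — branch into ¬((q1 ∧ ¬q3) ↔ q4)  //  ¬q3.
          branch 1.2.1 (add ¬((q1 ∧ ¬q3) ↔ q4)):
            ¬((q1 ∧ ¬q3) ↔ q4): β-rule — branch into (q1 ∧ ¬q3), ¬q4  //  ¬(q1 ∧ ¬q3), q4.
              branch 1.2.1.1 (add (q1 ∧ ¬q3), ¬q4):
                (q1 ∧ ¬q3): α-rule — add q1, ¬q3.
                ○ open, literals {q1=true, q2=true, q3=false, q4=false}.
              branch 1.2.1.2 (add ¬(q1 ∧ ¬q3), q4):
                ¬(q1 ∧ ¬q3): β-rule — branch into ¬q1  //  ¬¬q3.
                  branch 1.2.1.2.1 (add ¬q1):
                    ○ open, literals {q1=false, q2=true, q4=true}.
                  branch 1.2.1.2.2 (add ¬¬q3):
                    ○ open, literals {q2=true, q3=true, q4=true}.
          branch 1.2.2 (add ¬q3):
            ○ open, literals {q2=true, q3=false}.
  branch 2 (add (((q1 ∧ ¬q1) ∧ (q4 → ¬q3)) ∧ (q2 ∧ ¬¬q2))):
    (((q1 ∧ ¬q1) ∧ (q4 → ¬q3)) ∧ (q2 ∧ ¬¬q2)): α-rule — add ((q1 ∧ ¬q1) ∧ (q4 → ¬q3)), (q2 ∧ ¬¬q2).
    ((q1 ∧ ¬q1) ∧ (q4 → ¬q3)): α-rule — add (q1 ∧ ¬q1), (q4 → ¬q3).
    (q2 ∧ ¬¬q2): α-rule — add q2, ¬¬q2.
    (q1 ∧ ¬q1): α-rule — add q1, ¬q1.
    × closes — contains both q1 and ¬q1.
2 branches closed, 6 open.
Each open branch fixes some atoms; the unmentioned ones are free. Counting distinct full assignments: branch {q1=true, q3=false, q4=false} (q2) contributes 2 new; branch {q3=false, q4=false} (q2, q1) contributes 2 new; branch {q1=true, q2=true, q3=false, q4=false} (none free) contributes 0 new; branch {q1=false, q2=true, q4=true} (q3) contributes 2 new; branch {q2=true, q3=true, q4=true} (q1) contributes 1 new; branch {q2=true, q3=false} (q1, q4) contributes 1 new. Total: 8.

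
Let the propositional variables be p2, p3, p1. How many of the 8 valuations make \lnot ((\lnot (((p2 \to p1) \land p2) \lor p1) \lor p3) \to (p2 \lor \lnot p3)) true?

Initial set: {T \lnot ((\lnot (((p2 \to p1) \land p2) \lor p1) \lor p3) \to (p2 \lor \lnot p3))}.
T \lnot ((\lnot (((p2 \to p1) \land p2) \lor p1) \lor p3) \to (p2 \lor \lnot p3)): α-rule — add T (\lnot (((p2 \to p1) \land p2) \lor p1) \lor p3), F (p2 \lor \lnot p3).
F (p2 \lor \lnot p3): α-rule — add F p2, F \lnot p3.
T (\lnot (((p2 \to p1) \land p2) \lor p1) \lor p3): β-rule — branch into T \lnot (((p2 \to p1) \land p2) \lor p1)  //  T p3.
  branch 1 (add T \lnot (((p2 \to p1) \land p2) \lor p1)):
    T \lnot (((p2 \to p1) \land p2) \lor p1): α-rule — add F ((p2 \to p1) \land p2), F p1.
    F ((p2 \to p1) \land p2): β-rule — branch into F (p2 \to p1)  //  F p2.
      branch 1.1 (add F (p2 \to p1)):
        F (p2 \to p1): α-rule — add T p2, F p1.
        × closes — contains both p2 and \lnot p2.
      branch 1.2 (add F p2):
        ○ open, literals {p1=0, p2=0, p3=1}.
  branch 2 (add T p3):
    ○ open, literals {p2=0, p3=1}.
1 branch closed, 2 open.
Each open branch fixes some atoms; the unmentioned ones are free. Counting distinct full assignments: branch {p1=0, p2=0, p3=1} (none free) contributes 1 new; branch {p2=0, p3=1} (p1) contributes 1 new. Total: 2.

2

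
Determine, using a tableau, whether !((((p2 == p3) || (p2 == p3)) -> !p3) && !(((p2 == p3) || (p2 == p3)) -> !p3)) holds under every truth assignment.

Valid

Assume the negation and expand:
Initial set: {!!((((p2 == p3) || (p2 == p3)) -> !p3) && !(((p2 == p3) || (p2 == p3)) -> !p3))}.
!!((((p2 == p3) || (p2 == p3)) -> !p3) && !(((p2 == p3) || (p2 == p3)) -> !p3)): α-rule — add (((p2 == p3) || (p2 == p3)) -> !p3), !(((p2 == p3) || (p2 == p3)) -> !p3).
!(((p2 == p3) || (p2 == p3)) -> !p3): α-rule — add ((p2 == p3) || (p2 == p3)), !!p3.
(((p2 == p3) || (p2 == p3)) -> !p3): β-rule — branch into !((p2 == p3) || (p2 == p3))  //  !p3.
  branch 1 (add !((p2 == p3) || (p2 == p3))):
    !((p2 == p3) || (p2 == p3)): α-rule — add !(p2 == p3), !(p2 == p3).
    ((p2 == p3) || (p2 == p3)): β-rule — branch into (p2 == p3)  //  (p2 == p3).
      branch 1.1 (add (p2 == p3)):
        !(p2 == p3): β-rule — branch into p2, !p3  //  !p2, p3.
          branch 1.1.1 (add p2, !p3):
            × closes — contains both p3 and !p3.
          branch 1.1.2 (add !p2, p3):
            !(p2 == p3): β-rule — branch into p2, !p3  //  !p2, p3.
              branch 1.1.2.1 (add p2, !p3):
                × closes — contains both p2 and !p2.
              branch 1.1.2.2 (add !p2, p3):
                (p2 == p3): β-rule — branch into p2, p3  //  !p2, !p3.
                  branch 1.1.2.2.1 (add p2, p3):
                    × closes — contains both p2 and !p2.
                  branch 1.1.2.2.2 (add !p2, !p3):
                    × closes — contains both p3 and !p3.
      branch 1.2 (add (p2 == p3)):
        !(p2 == p3): β-rule — branch into p2, !p3  //  !p2, p3.
          branch 1.2.1 (add p2, !p3):
            × closes — contains both p3 and !p3.
          branch 1.2.2 (add !p2, p3):
            !(p2 == p3): β-rule — branch into p2, !p3  //  !p2, p3.
              branch 1.2.2.1 (add p2, !p3):
                × closes — contains both p2 and !p2.
              branch 1.2.2.2 (add !p2, p3):
                (p2 == p3): β-rule — branch into p2, p3  //  !p2, !p3.
                  branch 1.2.2.2.1 (add p2, p3):
                    × closes — contains both p2 and !p2.
                  branch 1.2.2.2.2 (add !p2, !p3):
                    × closes — contains both p3 and !p3.
  branch 2 (add !p3):
    × closes — contains both p3 and !p3.
All 9 branches close.
Every branch closed, so the negation is unsatisfiable and the formula is valid.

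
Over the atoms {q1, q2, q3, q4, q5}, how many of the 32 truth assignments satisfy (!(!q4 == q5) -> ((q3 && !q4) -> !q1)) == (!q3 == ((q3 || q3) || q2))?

Initial set: {T ((!(!q4 == q5) -> ((q3 && !q4) -> !q1)) == (!q3 == ((q3 || q3) || q2)))}.
T ((!(!q4 == q5) -> ((q3 && !q4) -> !q1)) == (!q3 == ((q3 || q3) || q2))): β-rule — branch into T (!(!q4 == q5) -> ((q3 && !q4) -> !q1)), T (!q3 == ((q3 || q3) || q2))  //  F (!(!q4 == q5) -> ((q3 && !q4) -> !q1)), F (!q3 == ((q3 || q3) || q2)).
  branch 1 (add T (!(!q4 == q5) -> ((q3 && !q4) -> !q1)), T (!q3 == ((q3 || q3) || q2))):
    T (!(!q4 == q5) -> ((q3 && !q4) -> !q1)): β-rule — branch into F !(!q4 == q5)  //  T ((q3 && !q4) -> !q1).
      branch 1.1 (add F !(!q4 == q5)):
        T (!q3 == ((q3 || q3) || q2)): β-rule — branch into T !q3, T ((q3 || q3) || q2)  //  F !q3, F ((q3 || q3) || q2).
          branch 1.1.1 (add T !q3, T ((q3 || q3) || q2)):
            F !(!q4 == q5): β-rule — branch into T !q4, T q5  //  F !q4, F q5.
              branch 1.1.1.1 (add T !q4, T q5):
                T ((q3 || q3) || q2): β-rule — branch into T (q3 || q3)  //  T q2.
                  branch 1.1.1.1.1 (add T (q3 || q3)):
                    T (q3 || q3): β-rule — branch into T q3  //  T q3.
                      branch 1.1.1.1.1.1 (add T q3):
                        × closes — contains both q3 and !q3.
                      branch 1.1.1.1.1.2 (add T q3):
                        × closes — contains both q3 and !q3.
                  branch 1.1.1.1.2 (add T q2):
                    ○ open, literals {q2=1, q3=0, q4=0, q5=1}.
              branch 1.1.1.2 (add F !q4, F q5):
                T ((q3 || q3) || q2): β-rule — branch into T (q3 || q3)  //  T q2.
                  branch 1.1.1.2.1 (add T (q3 || q3)):
                    T (q3 || q3): β-rule — branch into T q3  //  T q3.
                      branch 1.1.1.2.1.1 (add T q3):
                        × closes — contains both q3 and !q3.
                      branch 1.1.1.2.1.2 (add T q3):
                        × closes — contains both q3 and !q3.
                  branch 1.1.1.2.2 (add T q2):
                    ○ open, literals {q2=1, q3=0, q4=1, q5=0}.
          branch 1.1.2 (add F !q3, F ((q3 || q3) || q2)):
            F ((q3 || q3) || q2): α-rule — add F (q3 || q3), F q2.
            F (q3 || q3): α-rule — add F q3, F q3.
            × closes — contains both q3 and !q3.
      branch 1.2 (add T ((q3 && !q4) -> !q1)):
        T (!q3 == ((q3 || q3) || q2)): β-rule — branch into T !q3, T ((q3 || q3) || q2)  //  F !q3, F ((q3 || q3) || q2).
          branch 1.2.1 (add T !q3, T ((q3 || q3) || q2)):
            T ((q3 && !q4) -> !q1): β-rule — branch into F (q3 && !q4)  //  T !q1.
              branch 1.2.1.1 (add F (q3 && !q4)):
                T ((q3 || q3) || q2): β-rule — branch into T (q3 || q3)  //  T q2.
                  branch 1.2.1.1.1 (add T (q3 || q3)):
                    F (q3 && !q4): β-rule — branch into F q3  //  F !q4.
                      branch 1.2.1.1.1.1 (add F q3):
                        T (q3 || q3): β-rule — branch into T q3  //  T q3.
                          branch 1.2.1.1.1.1.1 (add T q3):
                            × closes — contains both q3 and !q3.
                          branch 1.2.1.1.1.1.2 (add T q3):
                            × closes — contains both q3 and !q3.
                      branch 1.2.1.1.1.2 (add F !q4):
                        T (q3 || q3): β-rule — branch into T q3  //  T q3.
                          branch 1.2.1.1.1.2.1 (add T q3):
                            × closes — contains both q3 and !q3.
                          branch 1.2.1.1.1.2.2 (add T q3):
                            × closes — contains both q3 and !q3.
                  branch 1.2.1.1.2 (add T q2):
                    F (q3 && !q4): β-rule — branch into F q3  //  F !q4.
                      branch 1.2.1.1.2.1 (add F q3):
                        ○ open, literals {q2=1, q3=0}.
                      branch 1.2.1.1.2.2 (add F !q4):
                        ○ open, literals {q2=1, q3=0, q4=1}.
              branch 1.2.1.2 (add T !q1):
                T ((q3 || q3) || q2): β-rule — branch into T (q3 || q3)  //  T q2.
                  branch 1.2.1.2.1 (add T (q3 || q3)):
                    T (q3 || q3): β-rule — branch into T q3  //  T q3.
                      branch 1.2.1.2.1.1 (add T q3):
                        × closes — contains both q3 and !q3.
                      branch 1.2.1.2.1.2 (add T q3):
                        × closes — contains both q3 and !q3.
                  branch 1.2.1.2.2 (add T q2):
                    ○ open, literals {q1=0, q2=1, q3=0}.
          branch 1.2.2 (add F !q3, F ((q3 || q3) || q2)):
            F ((q3 || q3) || q2): α-rule — add F (q3 || q3), F q2.
            F (q3 || q3): α-rule — add F q3, F q3.
            × closes — contains both q3 and !q3.
  branch 2 (add F (!(!q4 == q5) -> ((q3 && !q4) -> !q1)), F (!q3 == ((q3 || q3) || q2))):
    F (!(!q4 == q5) -> ((q3 && !q4) -> !q1)): α-rule — add T !(!q4 == q5), F ((q3 && !q4) -> !q1).
    F ((q3 && !q4) -> !q1): α-rule — add T (q3 && !q4), F !q1.
    T (q3 && !q4): α-rule — add T q3, T !q4.
    F (!q3 == ((q3 || q3) || q2)): β-rule — branch into T !q3, F ((q3 || q3) || q2)  //  F !q3, T ((q3 || q3) || q2).
      branch 2.1 (add T !q3, F ((q3 || q3) || q2)):
        × closes — contains both q3 and !q3.
      branch 2.2 (add F !q3, T ((q3 || q3) || q2)):
        T !(!q4 == q5): β-rule — branch into T !q4, F q5  //  F !q4, T q5.
          branch 2.2.1 (add T !q4, F q5):
            T ((q3 || q3) || q2): β-rule — branch into T (q3 || q3)  //  T q2.
              branch 2.2.1.1 (add T (q3 || q3)):
                T (q3 || q3): β-rule — branch into T q3  //  T q3.
                  branch 2.2.1.1.1 (add T q3):
                    ○ open, literals {q1=1, q3=1, q4=0, q5=0}.
                  branch 2.2.1.1.2 (add T q3):
                    ○ open, literals {q1=1, q3=1, q4=0, q5=0}.
              branch 2.2.1.2 (add T q2):
                ○ open, literals {q1=1, q2=1, q3=1, q4=0, q5=0}.
          branch 2.2.2 (add F !q4, T q5):
            × closes — contains both q4 and !q4.
14 branches closed, 8 open.
Each open branch fixes some atoms; the unmentioned ones are free. Counting distinct full assignments: branch {q2=1, q3=0, q4=0, q5=1} (q1) contributes 2 new; branch {q2=1, q3=0, q4=1, q5=0} (q1) contributes 2 new; branch {q2=1, q3=0} (q1, q4, q5) contributes 4 new; branch {q2=1, q3=0, q4=1} (q1, q5) contributes 0 new; branch {q1=0, q2=1, q3=0} (q4, q5) contributes 0 new; branch {q1=1, q3=1, q4=0, q5=0} (q2) contributes 2 new; branch {q1=1, q3=1, q4=0, q5=0} (q2) contributes 0 new; branch {q1=1, q2=1, q3=1, q4=0, q5=0} (none free) contributes 0 new. Total: 10.

10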